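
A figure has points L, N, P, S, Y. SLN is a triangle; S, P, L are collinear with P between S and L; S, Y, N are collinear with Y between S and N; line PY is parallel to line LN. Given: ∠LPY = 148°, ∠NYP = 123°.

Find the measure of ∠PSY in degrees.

∠PSY = 91°

1. ∠SPY = 32°  [linear pair at P on SL]
2. ∠PYS = 57°  [linear pair at Y on SN]
3. ∠PSY = 91°  [△SPY]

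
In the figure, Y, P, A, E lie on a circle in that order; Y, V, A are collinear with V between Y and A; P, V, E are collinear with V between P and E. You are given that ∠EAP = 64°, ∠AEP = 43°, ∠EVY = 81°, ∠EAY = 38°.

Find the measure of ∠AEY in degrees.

∠AEY = 69°

1. ∠APE = 73°  [△PAE]
2. ∠AYE = 73°  [same arc AE]
3. ∠AEY = 69°  [△YAE]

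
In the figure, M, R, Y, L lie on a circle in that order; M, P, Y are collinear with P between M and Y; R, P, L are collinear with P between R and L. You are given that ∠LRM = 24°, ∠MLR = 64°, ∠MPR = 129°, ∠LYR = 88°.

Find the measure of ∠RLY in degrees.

1. ∠LYM = 24°  [same arc ML]
2. ∠LPY = 129°  [vertical angles at P]
3. ∠RLY = 27°  [△YPL]

∠RLY = 27°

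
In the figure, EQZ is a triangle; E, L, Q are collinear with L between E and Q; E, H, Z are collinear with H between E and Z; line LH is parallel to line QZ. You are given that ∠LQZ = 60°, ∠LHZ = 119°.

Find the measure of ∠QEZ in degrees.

∠QEZ = 59°

1. ∠EQZ = 60°  [L on ray QE]
2. ∠EHL = 61°  [linear pair at H on EZ]
3. ∠ELH = 60°  [LH∥QZ, corresponding at L]
4. ∠HEL = 59°  [△ELH]
5. ∠QEZ = 59°  [L on EQ, H on EZ]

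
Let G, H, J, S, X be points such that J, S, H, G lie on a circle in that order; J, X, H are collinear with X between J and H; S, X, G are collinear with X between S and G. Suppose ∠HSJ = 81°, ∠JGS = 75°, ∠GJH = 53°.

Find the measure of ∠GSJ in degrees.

∠GSJ = 28°

1. ∠HGJ = 99°  [cyclic JSHG, opposite ∠S+∠G]
2. ∠GHJ = 28°  [△JHG]
3. ∠GSJ = 28°  [same arc JG]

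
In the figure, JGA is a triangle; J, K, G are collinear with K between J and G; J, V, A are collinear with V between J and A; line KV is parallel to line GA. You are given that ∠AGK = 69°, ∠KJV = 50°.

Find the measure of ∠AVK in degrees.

1. ∠AGJ = 69°  [K on ray GJ]
2. ∠AJG = 50°  [K on JG, V on JA]
3. ∠GAJ = 61°  [△JGA]
4. ∠JVK = 61°  [KV∥GA, corresponding at V]
5. ∠AVK = 119°  [linear pair at V on JA]

∠AVK = 119°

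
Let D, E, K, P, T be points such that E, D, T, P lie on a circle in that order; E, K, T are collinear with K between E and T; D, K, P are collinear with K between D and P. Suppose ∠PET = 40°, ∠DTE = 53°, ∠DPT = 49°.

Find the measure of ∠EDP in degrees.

1. ∠PDT = 40°  [same arc TP]
2. ∠DKT = 87°  [△DKT]
3. ∠DET = 49°  [same arc DT]
4. ∠DKE = 93°  [linear pair at K on ET]
5. ∠EDP = 38°  [△EKD]

∠EDP = 38°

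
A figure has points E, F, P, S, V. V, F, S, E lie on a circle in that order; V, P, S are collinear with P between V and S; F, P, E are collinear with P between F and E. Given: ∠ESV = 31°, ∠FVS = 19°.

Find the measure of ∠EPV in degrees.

∠EPV = 50°

1. ∠FES = 19°  [same arc FS]
2. ∠EPS = 130°  [△SPE]
3. ∠EPV = 50°  [linear pair at P on VS]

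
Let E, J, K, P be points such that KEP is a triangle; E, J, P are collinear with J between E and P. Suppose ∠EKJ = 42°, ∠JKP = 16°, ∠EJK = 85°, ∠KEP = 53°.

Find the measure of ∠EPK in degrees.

1. ∠KJP = 95°  [linear pair at J on EP]
2. ∠JPK = 69°  [△KJP]
3. ∠EPK = 69°  [J on ray PE]

∠EPK = 69°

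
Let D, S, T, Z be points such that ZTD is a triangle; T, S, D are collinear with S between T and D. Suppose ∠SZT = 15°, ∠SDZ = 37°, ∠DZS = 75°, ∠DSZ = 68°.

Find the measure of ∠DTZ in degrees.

∠DTZ = 53°

1. ∠TSZ = 112°  [linear pair at S on TD]
2. ∠STZ = 53°  [△ZTS]
3. ∠DTZ = 53°  [S on ray TD]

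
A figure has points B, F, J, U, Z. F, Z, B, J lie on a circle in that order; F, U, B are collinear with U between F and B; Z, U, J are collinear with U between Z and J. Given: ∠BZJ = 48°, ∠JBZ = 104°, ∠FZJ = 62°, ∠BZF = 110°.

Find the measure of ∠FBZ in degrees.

∠FBZ = 42°

1. ∠JFZ = 76°  [cyclic FZBJ, opposite ∠F+∠B]
2. ∠FJZ = 42°  [△FZJ]
3. ∠FBZ = 42°  [same arc FZ]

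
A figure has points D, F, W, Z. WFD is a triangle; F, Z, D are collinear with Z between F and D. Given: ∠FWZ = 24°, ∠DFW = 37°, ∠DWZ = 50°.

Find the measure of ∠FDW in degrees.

∠FDW = 69°

1. ∠WFZ = 37°  [Z on ray FD]
2. ∠FZW = 119°  [△WFZ]
3. ∠DZW = 61°  [linear pair at Z on FD]
4. ∠WDZ = 69°  [△WZD]
5. ∠FDW = 69°  [Z on ray DF]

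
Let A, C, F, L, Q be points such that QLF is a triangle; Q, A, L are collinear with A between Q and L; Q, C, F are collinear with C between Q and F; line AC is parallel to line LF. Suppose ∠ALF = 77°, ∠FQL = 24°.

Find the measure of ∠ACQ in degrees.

1. ∠FLQ = 77°  [A on ray LQ]
2. ∠LFQ = 79°  [△QLF]
3. ∠ACQ = 79°  [AC∥LF, corresponding at C]

∠ACQ = 79°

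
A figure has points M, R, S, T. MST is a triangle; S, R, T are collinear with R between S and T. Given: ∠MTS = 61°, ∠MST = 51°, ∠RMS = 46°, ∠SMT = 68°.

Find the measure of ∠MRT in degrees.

∠MRT = 97°

1. ∠MSR = 51°  [R on ray ST]
2. ∠MRS = 83°  [△MSR]
3. ∠MRT = 97°  [linear pair at R on ST]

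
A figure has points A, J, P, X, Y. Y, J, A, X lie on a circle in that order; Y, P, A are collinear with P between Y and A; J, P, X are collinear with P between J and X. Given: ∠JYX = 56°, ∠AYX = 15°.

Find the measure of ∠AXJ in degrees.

∠AXJ = 41°

1. ∠JAX = 124°  [cyclic YJAX, opposite ∠Y+∠A]
2. ∠AJX = 15°  [same arc AX]
3. ∠AXJ = 41°  [△JAX]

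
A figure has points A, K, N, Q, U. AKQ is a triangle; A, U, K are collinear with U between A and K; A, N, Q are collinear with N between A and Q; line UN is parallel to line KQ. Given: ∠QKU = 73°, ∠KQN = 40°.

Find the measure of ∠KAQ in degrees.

1. ∠AKQ = 73°  [U on ray KA]
2. ∠AQK = 40°  [N on ray QA]
3. ∠KAQ = 67°  [△AKQ]

∠KAQ = 67°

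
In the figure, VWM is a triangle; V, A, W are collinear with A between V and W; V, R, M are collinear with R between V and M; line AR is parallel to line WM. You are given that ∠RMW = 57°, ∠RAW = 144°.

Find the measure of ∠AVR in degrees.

∠AVR = 87°

1. ∠VMW = 57°  [R on ray MV]
2. ∠RAV = 36°  [linear pair at A on VW]
3. ∠ARV = 57°  [AR∥WM, corresponding at R]
4. ∠AVR = 87°  [△VAR]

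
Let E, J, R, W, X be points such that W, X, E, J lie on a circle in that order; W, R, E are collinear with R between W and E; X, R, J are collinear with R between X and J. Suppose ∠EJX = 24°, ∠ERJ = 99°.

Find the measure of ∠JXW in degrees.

1. ∠EWX = 24°  [same arc XE]
2. ∠WRX = 99°  [vertical angles at R]
3. ∠JXW = 57°  [△WRX]

∠JXW = 57°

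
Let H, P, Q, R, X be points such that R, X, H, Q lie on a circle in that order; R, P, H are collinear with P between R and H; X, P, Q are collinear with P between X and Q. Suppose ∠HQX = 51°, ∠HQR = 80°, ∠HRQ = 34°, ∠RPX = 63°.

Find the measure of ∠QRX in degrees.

1. ∠HXQ = 34°  [same arc HQ]
2. ∠QHX = 95°  [△XHQ]
3. ∠QRX = 85°  [cyclic RXHQ, opposite ∠R+∠H]

∠QRX = 85°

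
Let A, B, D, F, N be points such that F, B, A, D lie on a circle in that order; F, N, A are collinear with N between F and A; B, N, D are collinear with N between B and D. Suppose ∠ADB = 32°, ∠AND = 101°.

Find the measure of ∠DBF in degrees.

1. ∠AFB = 32°  [same arc BA]
2. ∠BNF = 101°  [vertical angles at N]
3. ∠DBF = 47°  [△FNB]

∠DBF = 47°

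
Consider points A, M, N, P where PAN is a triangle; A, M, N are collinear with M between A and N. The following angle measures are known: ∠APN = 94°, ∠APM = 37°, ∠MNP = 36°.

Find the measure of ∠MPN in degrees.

1. ∠ANP = 36°  [M on ray NA]
2. ∠NAP = 50°  [△PAN]
3. ∠MAP = 50°  [M on ray AN]
4. ∠AMP = 93°  [△PAM]
5. ∠NMP = 87°  [linear pair at M on AN]
6. ∠MPN = 57°  [△PMN]

∠MPN = 57°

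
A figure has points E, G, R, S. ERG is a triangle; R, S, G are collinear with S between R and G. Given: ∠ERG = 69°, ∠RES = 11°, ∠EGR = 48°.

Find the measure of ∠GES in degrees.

∠GES = 52°

1. ∠ERS = 69°  [S on ray RG]
2. ∠ESR = 100°  [△ERS]
3. ∠EGS = 48°  [S on ray GR]
4. ∠ESG = 80°  [linear pair at S on RG]
5. ∠GES = 52°  [△ESG]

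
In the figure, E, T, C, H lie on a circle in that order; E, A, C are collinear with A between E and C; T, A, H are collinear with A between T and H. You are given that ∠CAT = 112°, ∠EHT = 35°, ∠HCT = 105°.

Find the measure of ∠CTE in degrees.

1. ∠EAT = 68°  [linear pair at A on EC]
2. ∠ECT = 35°  [same arc ET]
3. ∠HET = 75°  [cyclic ETCH, opposite ∠E+∠C]
4. ∠ETH = 70°  [△ETH]
5. ∠CET = 42°  [△EAT]
6. ∠CTE = 103°  [△ETC]

∠CTE = 103°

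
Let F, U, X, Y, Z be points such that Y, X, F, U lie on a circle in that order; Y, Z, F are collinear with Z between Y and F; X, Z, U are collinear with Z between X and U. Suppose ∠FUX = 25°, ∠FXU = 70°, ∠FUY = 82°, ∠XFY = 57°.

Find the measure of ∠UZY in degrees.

∠UZY = 53°

1. ∠FYU = 70°  [same arc FU]
2. ∠XUY = 57°  [same arc YX]
3. ∠UZY = 53°  [△YZU]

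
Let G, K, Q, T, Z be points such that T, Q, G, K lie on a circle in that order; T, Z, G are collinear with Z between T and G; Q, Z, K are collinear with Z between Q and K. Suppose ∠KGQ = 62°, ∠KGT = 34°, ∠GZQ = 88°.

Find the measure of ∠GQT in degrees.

∠GQT = 98°

1. ∠KTQ = 118°  [cyclic TQGK, opposite ∠T+∠G]
2. ∠KQT = 34°  [same arc TK]
3. ∠QZT = 92°  [linear pair at Z on TG]
4. ∠QKT = 28°  [△TQK]
5. ∠GTQ = 54°  [△TZQ]
6. ∠QGT = 28°  [same arc TQ]
7. ∠GQT = 98°  [△TQG]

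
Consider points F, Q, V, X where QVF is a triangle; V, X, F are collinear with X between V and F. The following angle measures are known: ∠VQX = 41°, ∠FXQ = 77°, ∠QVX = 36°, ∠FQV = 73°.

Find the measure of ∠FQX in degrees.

1. ∠FVQ = 36°  [X on ray VF]
2. ∠QFV = 71°  [△QVF]
3. ∠QFX = 71°  [X on ray FV]
4. ∠FQX = 32°  [△QXF]

∠FQX = 32°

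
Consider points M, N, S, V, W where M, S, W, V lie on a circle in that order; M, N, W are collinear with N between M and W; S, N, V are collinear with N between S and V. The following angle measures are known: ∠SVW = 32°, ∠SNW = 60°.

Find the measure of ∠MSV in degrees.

∠MSV = 28°

1. ∠SMW = 32°  [same arc SW]
2. ∠MNS = 120°  [linear pair at N on MW]
3. ∠MSV = 28°  [△MNS]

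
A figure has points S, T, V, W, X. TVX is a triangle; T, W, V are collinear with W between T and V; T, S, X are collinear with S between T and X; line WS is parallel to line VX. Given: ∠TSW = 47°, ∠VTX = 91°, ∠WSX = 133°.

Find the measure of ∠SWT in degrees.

∠SWT = 42°

1. ∠TXV = 47°  [WS∥VX, corresponding at S]
2. ∠TVX = 42°  [△TVX]
3. ∠SWT = 42°  [WS∥VX, corresponding at W]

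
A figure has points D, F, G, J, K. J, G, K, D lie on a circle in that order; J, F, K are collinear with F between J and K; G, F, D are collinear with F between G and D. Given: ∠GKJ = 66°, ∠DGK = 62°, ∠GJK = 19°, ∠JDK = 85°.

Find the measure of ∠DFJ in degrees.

∠DFJ = 52°

1. ∠GDJ = 66°  [same arc JG]
2. ∠DJK = 62°  [same arc KD]
3. ∠DFJ = 52°  [△JFD]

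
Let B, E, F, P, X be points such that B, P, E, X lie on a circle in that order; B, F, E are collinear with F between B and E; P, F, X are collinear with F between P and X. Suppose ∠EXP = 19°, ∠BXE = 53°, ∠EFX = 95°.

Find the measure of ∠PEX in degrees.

∠PEX = 100°

1. ∠BEX = 66°  [△EFX]
2. ∠EBX = 61°  [△BEX]
3. ∠EPX = 61°  [same arc EX]
4. ∠PEX = 100°  [△PEX]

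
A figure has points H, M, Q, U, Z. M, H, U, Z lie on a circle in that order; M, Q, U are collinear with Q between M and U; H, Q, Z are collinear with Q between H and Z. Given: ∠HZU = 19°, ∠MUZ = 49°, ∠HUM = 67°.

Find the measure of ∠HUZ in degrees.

∠HUZ = 116°

1. ∠MHZ = 49°  [same arc MZ]
2. ∠HZM = 67°  [same arc MH]
3. ∠HMZ = 64°  [△MHZ]
4. ∠HUZ = 116°  [cyclic MHUZ, opposite ∠M+∠U]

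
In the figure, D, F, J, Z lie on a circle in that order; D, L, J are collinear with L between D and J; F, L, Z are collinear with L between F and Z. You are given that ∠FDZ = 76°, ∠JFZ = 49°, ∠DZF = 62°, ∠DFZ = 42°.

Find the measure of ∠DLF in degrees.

1. ∠FJZ = 104°  [cyclic DFJZ, opposite ∠D+∠J]
2. ∠FZJ = 27°  [△FJZ]
3. ∠FDJ = 27°  [same arc FJ]
4. ∠DLF = 111°  [△DLF]

∠DLF = 111°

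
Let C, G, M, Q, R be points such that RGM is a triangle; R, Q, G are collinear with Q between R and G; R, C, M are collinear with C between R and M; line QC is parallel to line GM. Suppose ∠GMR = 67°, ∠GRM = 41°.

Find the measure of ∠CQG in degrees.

1. ∠MGR = 72°  [△RGM]
2. ∠CQR = 72°  [QC∥GM, corresponding at Q]
3. ∠CQG = 108°  [linear pair at Q on RG]

∠CQG = 108°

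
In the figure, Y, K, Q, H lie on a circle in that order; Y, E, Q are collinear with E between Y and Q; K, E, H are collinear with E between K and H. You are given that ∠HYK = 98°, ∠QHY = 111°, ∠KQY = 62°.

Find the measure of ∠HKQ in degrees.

1. ∠HQK = 82°  [cyclic YKQH, opposite ∠Y+∠Q]
2. ∠QKY = 69°  [cyclic YKQH, opposite ∠K+∠H]
3. ∠KYQ = 49°  [△YKQ]
4. ∠KHQ = 49°  [same arc KQ]
5. ∠HKQ = 49°  [△KQH]

∠HKQ = 49°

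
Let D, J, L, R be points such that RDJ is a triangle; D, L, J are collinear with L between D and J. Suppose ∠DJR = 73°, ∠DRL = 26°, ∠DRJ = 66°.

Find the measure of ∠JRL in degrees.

∠JRL = 40°

1. ∠JDR = 41°  [△RDJ]
2. ∠LJR = 73°  [L on ray JD]
3. ∠LDR = 41°  [L on ray DJ]
4. ∠DLR = 113°  [△RDL]
5. ∠JLR = 67°  [linear pair at L on DJ]
6. ∠JRL = 40°  [△RLJ]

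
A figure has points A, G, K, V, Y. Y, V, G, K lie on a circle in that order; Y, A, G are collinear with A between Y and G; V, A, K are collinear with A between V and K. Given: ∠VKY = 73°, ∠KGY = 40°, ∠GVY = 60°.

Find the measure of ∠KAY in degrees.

1. ∠GKY = 120°  [cyclic YVGK, opposite ∠V+∠K]
2. ∠GYK = 20°  [△YGK]
3. ∠KAY = 87°  [△YAK]

∠KAY = 87°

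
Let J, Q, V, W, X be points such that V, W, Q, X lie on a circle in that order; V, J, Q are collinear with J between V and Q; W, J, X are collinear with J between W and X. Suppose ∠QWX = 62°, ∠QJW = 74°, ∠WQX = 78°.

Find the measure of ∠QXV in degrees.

∠QXV = 84°

1. ∠QXW = 40°  [△WQX]
2. ∠VQW = 44°  [△WJQ]
3. ∠QVW = 40°  [same arc WQ]
4. ∠QWV = 96°  [△VWQ]
5. ∠QXV = 84°  [cyclic VWQX, opposite ∠W+∠X]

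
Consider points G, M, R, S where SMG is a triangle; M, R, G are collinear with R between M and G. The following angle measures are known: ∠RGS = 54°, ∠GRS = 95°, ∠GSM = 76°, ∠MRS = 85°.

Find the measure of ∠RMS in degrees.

1. ∠MGS = 54°  [R on ray GM]
2. ∠GMS = 50°  [△SMG]
3. ∠RMS = 50°  [R on ray MG]

∠RMS = 50°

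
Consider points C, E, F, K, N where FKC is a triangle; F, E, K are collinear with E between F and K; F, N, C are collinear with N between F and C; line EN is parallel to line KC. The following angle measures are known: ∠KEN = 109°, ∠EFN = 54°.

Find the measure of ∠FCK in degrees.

∠FCK = 55°

1. ∠FEN = 71°  [linear pair at E on FK]
2. ∠ENF = 55°  [△FEN]
3. ∠FCK = 55°  [EN∥KC, corresponding at N]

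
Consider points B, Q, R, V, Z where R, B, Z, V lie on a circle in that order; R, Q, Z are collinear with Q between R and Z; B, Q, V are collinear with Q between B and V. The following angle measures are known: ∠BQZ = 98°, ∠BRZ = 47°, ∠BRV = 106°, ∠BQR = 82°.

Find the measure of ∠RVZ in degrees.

1. ∠RQV = 98°  [vertical angles at Q]
2. ∠BVZ = 47°  [same arc BZ]
3. ∠RBV = 51°  [△RQB]
4. ∠BVR = 23°  [△RBV]
5. ∠VQZ = 82°  [vertical angles at Q]
6. ∠VRZ = 59°  [△RQV]
7. ∠RZV = 51°  [△ZQV]
8. ∠RVZ = 70°  [△RZV]

∠RVZ = 70°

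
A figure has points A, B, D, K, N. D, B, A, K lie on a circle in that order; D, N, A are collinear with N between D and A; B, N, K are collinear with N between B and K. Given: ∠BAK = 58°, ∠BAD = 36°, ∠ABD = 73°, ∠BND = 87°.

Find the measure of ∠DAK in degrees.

∠DAK = 22°

1. ∠ADB = 71°  [△DBA]
2. ∠ANK = 87°  [vertical angles at N]
3. ∠AKB = 71°  [same arc BA]
4. ∠DAK = 22°  [△ANK]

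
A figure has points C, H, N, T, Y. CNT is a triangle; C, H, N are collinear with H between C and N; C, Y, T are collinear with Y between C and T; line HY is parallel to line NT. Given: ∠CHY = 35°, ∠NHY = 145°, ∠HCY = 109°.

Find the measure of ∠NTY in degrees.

1. ∠CYH = 36°  [△CHY]
2. ∠HYT = 144°  [linear pair at Y on CT]
3. ∠NTY = 36°  [HY∥NT, co-interior at T–Y]

∠NTY = 36°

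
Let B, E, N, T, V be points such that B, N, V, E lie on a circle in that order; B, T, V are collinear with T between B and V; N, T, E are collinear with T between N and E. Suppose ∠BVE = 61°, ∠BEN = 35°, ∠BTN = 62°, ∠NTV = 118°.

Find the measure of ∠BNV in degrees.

∠BNV = 88°

1. ∠BNE = 61°  [same arc BE]
2. ∠BVN = 35°  [same arc BN]
3. ∠NBV = 57°  [△BTN]
4. ∠BNV = 88°  [△BNV]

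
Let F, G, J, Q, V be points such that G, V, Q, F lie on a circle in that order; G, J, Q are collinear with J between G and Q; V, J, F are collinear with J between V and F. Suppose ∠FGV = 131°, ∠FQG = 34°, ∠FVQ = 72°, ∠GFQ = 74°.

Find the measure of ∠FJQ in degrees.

1. ∠FQV = 49°  [cyclic GVQF, opposite ∠G+∠Q]
2. ∠QFV = 59°  [△VQF]
3. ∠FJQ = 87°  [△QJF]

∠FJQ = 87°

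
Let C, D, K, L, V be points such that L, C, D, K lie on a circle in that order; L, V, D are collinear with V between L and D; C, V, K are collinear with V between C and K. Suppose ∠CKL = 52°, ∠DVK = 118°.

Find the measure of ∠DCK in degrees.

1. ∠CDL = 52°  [same arc LC]
2. ∠CVL = 118°  [vertical angles at V]
3. ∠CVD = 62°  [linear pair at V on LD]
4. ∠DCK = 66°  [△CVD]

∠DCK = 66°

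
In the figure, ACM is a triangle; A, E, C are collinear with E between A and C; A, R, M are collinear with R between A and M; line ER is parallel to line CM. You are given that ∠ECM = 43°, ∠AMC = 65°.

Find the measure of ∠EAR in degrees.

1. ∠ACM = 43°  [E on ray CA]
2. ∠CAM = 72°  [△ACM]
3. ∠EAR = 72°  [E on AC, R on AM]

∠EAR = 72°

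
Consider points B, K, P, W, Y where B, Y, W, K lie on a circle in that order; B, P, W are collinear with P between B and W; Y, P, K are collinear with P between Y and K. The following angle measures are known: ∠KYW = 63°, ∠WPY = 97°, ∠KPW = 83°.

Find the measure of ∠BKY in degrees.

1. ∠KBW = 63°  [same arc WK]
2. ∠BPK = 97°  [vertical angles at P]
3. ∠BKY = 20°  [△BPK]

∠BKY = 20°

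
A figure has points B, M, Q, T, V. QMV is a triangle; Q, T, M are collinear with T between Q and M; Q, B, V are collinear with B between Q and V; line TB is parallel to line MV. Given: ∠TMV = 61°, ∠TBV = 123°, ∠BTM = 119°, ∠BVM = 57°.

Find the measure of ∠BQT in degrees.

∠BQT = 62°

1. ∠QBT = 57°  [linear pair at B on QV]
2. ∠BTQ = 61°  [linear pair at T on QM]
3. ∠BQT = 62°  [△QTB]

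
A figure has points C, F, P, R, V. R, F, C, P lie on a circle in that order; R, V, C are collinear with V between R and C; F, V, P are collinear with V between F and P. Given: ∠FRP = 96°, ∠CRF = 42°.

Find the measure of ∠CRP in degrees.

1. ∠FCP = 84°  [cyclic RFCP, opposite ∠R+∠C]
2. ∠CPF = 42°  [same arc FC]
3. ∠CFP = 54°  [△FCP]
4. ∠CRP = 54°  [same arc CP]

∠CRP = 54°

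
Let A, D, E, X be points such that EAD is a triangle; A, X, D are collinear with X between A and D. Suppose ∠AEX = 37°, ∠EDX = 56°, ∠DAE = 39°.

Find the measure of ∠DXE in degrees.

1. ∠EAX = 39°  [X on ray AD]
2. ∠AXE = 104°  [△EAX]
3. ∠DXE = 76°  [linear pair at X on AD]

∠DXE = 76°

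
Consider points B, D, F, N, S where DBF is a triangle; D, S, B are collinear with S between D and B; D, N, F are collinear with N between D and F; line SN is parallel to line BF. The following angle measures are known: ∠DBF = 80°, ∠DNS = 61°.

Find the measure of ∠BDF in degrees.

∠BDF = 39°

1. ∠DSN = 80°  [SN∥BF, corresponding at S]
2. ∠NDS = 39°  [△DSN]
3. ∠BDF = 39°  [S on DB, N on DF]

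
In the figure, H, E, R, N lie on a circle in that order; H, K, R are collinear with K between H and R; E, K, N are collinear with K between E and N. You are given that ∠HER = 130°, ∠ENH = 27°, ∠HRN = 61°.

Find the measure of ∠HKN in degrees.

1. ∠HNR = 50°  [cyclic HERN, opposite ∠E+∠N]
2. ∠NHR = 69°  [△HRN]
3. ∠HKN = 84°  [△HKN]

∠HKN = 84°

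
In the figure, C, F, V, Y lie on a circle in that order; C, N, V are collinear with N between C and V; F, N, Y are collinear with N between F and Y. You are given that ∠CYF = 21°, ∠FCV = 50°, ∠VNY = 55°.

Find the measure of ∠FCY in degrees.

∠FCY = 84°

1. ∠CNF = 55°  [vertical angles at N]
2. ∠CFY = 75°  [△CNF]
3. ∠FCY = 84°  [△CFY]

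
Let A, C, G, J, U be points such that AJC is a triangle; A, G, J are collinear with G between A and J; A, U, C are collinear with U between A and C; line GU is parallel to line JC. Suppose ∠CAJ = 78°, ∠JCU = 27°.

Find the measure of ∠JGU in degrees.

∠JGU = 105°

1. ∠ACJ = 27°  [U on ray CA]
2. ∠AJC = 75°  [△AJC]
3. ∠AGU = 75°  [GU∥JC, corresponding at G]
4. ∠JGU = 105°  [linear pair at G on AJ]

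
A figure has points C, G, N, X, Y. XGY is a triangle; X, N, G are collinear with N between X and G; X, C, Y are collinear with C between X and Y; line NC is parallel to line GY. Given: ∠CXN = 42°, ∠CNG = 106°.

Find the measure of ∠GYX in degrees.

1. ∠CNX = 74°  [linear pair at N on XG]
2. ∠NCX = 64°  [△XNC]
3. ∠GYX = 64°  [NC∥GY, corresponding at C]

∠GYX = 64°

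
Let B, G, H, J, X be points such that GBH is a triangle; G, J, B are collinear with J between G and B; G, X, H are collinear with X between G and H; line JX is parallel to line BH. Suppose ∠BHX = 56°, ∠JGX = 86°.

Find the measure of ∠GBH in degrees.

1. ∠BHG = 56°  [X on ray HG]
2. ∠BGH = 86°  [J on GB, X on GH]
3. ∠GBH = 38°  [△GBH]

∠GBH = 38°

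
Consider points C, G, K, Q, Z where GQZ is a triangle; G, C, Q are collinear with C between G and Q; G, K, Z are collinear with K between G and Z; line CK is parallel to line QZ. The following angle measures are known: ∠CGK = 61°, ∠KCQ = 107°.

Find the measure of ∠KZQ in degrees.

∠KZQ = 46°

1. ∠GCK = 73°  [linear pair at C on GQ]
2. ∠CKG = 46°  [△GCK]
3. ∠CKZ = 134°  [linear pair at K on GZ]
4. ∠KZQ = 46°  [CK∥QZ, co-interior at Z–K]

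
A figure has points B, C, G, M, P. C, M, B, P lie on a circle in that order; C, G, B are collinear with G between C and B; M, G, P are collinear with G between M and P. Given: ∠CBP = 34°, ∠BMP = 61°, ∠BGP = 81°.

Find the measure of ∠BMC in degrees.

∠BMC = 95°

1. ∠BCP = 61°  [same arc BP]
2. ∠BPC = 85°  [△CBP]
3. ∠BMC = 95°  [cyclic CMBP, opposite ∠M+∠P]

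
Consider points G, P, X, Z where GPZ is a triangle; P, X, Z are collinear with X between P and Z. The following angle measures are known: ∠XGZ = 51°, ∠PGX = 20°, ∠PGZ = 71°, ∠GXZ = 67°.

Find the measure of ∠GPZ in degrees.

∠GPZ = 47°

1. ∠GZX = 62°  [△GXZ]
2. ∠GZP = 62°  [X on ray ZP]
3. ∠GPZ = 47°  [△GPZ]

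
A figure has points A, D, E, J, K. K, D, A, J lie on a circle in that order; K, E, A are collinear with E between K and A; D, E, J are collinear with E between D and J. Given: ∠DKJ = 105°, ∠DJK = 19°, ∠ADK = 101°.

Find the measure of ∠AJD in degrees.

∠AJD = 60°

1. ∠DAK = 19°  [same arc KD]
2. ∠AKD = 60°  [△KDA]
3. ∠AJD = 60°  [same arc DA]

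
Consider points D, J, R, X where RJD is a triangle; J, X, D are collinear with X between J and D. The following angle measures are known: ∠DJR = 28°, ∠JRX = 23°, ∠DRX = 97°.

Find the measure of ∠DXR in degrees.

1. ∠RJX = 28°  [X on ray JD]
2. ∠JXR = 129°  [△RJX]
3. ∠DXR = 51°  [linear pair at X on JD]

∠DXR = 51°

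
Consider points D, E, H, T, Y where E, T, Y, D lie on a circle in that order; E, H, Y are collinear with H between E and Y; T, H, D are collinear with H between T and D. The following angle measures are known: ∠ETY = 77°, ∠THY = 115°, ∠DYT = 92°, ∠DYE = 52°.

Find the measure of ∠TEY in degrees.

1. ∠EHT = 65°  [linear pair at H on EY]
2. ∠DTE = 52°  [same arc ED]
3. ∠TEY = 63°  [△EHT]

∠TEY = 63°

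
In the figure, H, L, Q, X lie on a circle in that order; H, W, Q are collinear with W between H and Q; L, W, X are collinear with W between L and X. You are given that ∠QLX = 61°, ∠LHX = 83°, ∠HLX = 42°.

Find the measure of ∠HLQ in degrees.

1. ∠QHX = 61°  [same arc QX]
2. ∠HQX = 42°  [same arc HX]
3. ∠HXQ = 77°  [△HQX]
4. ∠HLQ = 103°  [cyclic HLQX, opposite ∠L+∠X]

∠HLQ = 103°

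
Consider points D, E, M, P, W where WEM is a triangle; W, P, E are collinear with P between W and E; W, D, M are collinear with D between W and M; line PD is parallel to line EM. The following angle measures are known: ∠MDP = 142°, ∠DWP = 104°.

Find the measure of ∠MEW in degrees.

1. ∠PDW = 38°  [linear pair at D on WM]
2. ∠DPW = 38°  [△WPD]
3. ∠MEW = 38°  [PD∥EM, corresponding at P]

∠MEW = 38°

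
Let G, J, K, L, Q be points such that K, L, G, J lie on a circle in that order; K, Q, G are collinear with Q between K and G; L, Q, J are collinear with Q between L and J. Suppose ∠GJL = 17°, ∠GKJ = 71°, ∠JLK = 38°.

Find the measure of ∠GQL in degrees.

1. ∠GKL = 17°  [same arc LG]
2. ∠KQL = 125°  [△KQL]
3. ∠GQL = 55°  [linear pair at Q on KG]

∠GQL = 55°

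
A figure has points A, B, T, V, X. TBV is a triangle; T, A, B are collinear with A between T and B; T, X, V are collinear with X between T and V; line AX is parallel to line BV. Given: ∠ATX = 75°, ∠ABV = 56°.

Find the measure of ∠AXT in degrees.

1. ∠BTV = 75°  [A on TB, X on TV]
2. ∠TBV = 56°  [A on ray BT]
3. ∠BVT = 49°  [△TBV]
4. ∠AXT = 49°  [AX∥BV, corresponding at X]

∠AXT = 49°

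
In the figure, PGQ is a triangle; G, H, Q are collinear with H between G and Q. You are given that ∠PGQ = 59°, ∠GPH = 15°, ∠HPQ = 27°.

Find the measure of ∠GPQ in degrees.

∠GPQ = 42°

1. ∠HGP = 59°  [H on ray GQ]
2. ∠GHP = 106°  [△PGH]
3. ∠PHQ = 74°  [linear pair at H on GQ]
4. ∠HQP = 79°  [△PHQ]
5. ∠GQP = 79°  [H on ray QG]
6. ∠GPQ = 42°  [△PGQ]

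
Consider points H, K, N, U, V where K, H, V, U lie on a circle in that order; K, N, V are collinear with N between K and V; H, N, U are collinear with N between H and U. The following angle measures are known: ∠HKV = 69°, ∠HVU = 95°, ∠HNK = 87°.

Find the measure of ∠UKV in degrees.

1. ∠HUV = 69°  [same arc HV]
2. ∠UHV = 16°  [△HVU]
3. ∠UKV = 16°  [same arc VU]

∠UKV = 16°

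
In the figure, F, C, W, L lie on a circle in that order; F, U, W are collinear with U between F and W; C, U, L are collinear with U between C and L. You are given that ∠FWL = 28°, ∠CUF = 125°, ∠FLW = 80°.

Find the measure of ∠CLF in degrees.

∠CLF = 53°

1. ∠LFW = 72°  [△FWL]
2. ∠LUW = 125°  [vertical angles at U]
3. ∠FUL = 55°  [linear pair at U on FW]
4. ∠CLF = 53°  [△FUL]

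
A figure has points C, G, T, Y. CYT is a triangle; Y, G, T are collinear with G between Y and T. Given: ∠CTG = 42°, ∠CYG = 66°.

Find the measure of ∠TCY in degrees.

1. ∠CTY = 42°  [G on ray TY]
2. ∠CYT = 66°  [G on ray YT]
3. ∠TCY = 72°  [△CYT]

∠TCY = 72°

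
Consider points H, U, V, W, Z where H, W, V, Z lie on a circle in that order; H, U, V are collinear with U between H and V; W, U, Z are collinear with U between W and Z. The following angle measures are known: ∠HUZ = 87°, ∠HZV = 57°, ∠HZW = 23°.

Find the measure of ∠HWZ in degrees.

1. ∠VHZ = 70°  [△HUZ]
2. ∠HVZ = 53°  [△HVZ]
3. ∠HWZ = 53°  [same arc HZ]

∠HWZ = 53°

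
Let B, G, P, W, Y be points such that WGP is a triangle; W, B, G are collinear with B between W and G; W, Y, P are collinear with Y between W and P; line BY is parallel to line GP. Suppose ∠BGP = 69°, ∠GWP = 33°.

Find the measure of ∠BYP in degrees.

1. ∠PGW = 69°  [B on ray GW]
2. ∠GPW = 78°  [△WGP]
3. ∠BYW = 78°  [BY∥GP, corresponding at Y]
4. ∠BYP = 102°  [linear pair at Y on WP]

∠BYP = 102°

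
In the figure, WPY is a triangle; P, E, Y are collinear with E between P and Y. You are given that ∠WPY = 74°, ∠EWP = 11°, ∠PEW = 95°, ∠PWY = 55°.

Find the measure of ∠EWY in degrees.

1. ∠PYW = 51°  [△WPY]
2. ∠WEY = 85°  [linear pair at E on PY]
3. ∠EYW = 51°  [E on ray YP]
4. ∠EWY = 44°  [△WEY]

∠EWY = 44°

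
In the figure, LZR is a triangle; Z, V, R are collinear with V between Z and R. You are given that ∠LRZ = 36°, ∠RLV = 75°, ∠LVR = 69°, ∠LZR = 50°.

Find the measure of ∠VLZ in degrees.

∠VLZ = 19°

1. ∠LVZ = 111°  [linear pair at V on ZR]
2. ∠LZV = 50°  [V on ray ZR]
3. ∠VLZ = 19°  [△LZV]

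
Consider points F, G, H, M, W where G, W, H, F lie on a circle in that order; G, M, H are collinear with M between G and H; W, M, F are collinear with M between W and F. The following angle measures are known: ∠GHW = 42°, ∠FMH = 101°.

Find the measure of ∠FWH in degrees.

∠FWH = 59°

1. ∠GFW = 42°  [same arc GW]
2. ∠FMG = 79°  [linear pair at M on GH]
3. ∠FGH = 59°  [△GMF]
4. ∠FWH = 59°  [same arc HF]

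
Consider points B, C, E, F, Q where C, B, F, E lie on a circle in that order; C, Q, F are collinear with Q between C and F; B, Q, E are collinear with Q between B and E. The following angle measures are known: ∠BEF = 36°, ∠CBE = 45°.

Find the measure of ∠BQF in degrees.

∠BQF = 81°

1. ∠BCF = 36°  [same arc BF]
2. ∠BQC = 99°  [△CQB]
3. ∠BQF = 81°  [linear pair at Q on CF]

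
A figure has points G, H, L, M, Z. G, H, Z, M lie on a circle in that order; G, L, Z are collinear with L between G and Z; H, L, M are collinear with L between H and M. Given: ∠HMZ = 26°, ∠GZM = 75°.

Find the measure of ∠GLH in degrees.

1. ∠HGZ = 26°  [same arc HZ]
2. ∠GHM = 75°  [same arc GM]
3. ∠GLH = 79°  [△GLH]

∠GLH = 79°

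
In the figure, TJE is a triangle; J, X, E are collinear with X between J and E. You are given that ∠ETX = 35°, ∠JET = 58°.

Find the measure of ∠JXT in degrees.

1. ∠TEX = 58°  [X on ray EJ]
2. ∠EXT = 87°  [△TXE]
3. ∠JXT = 93°  [linear pair at X on JE]

∠JXT = 93°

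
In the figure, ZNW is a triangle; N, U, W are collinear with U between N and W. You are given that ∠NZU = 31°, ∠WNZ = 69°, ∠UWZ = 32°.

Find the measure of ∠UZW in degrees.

∠UZW = 48°

1. ∠UNZ = 69°  [U on ray NW]
2. ∠NUZ = 80°  [△ZNU]
3. ∠WUZ = 100°  [linear pair at U on NW]
4. ∠UZW = 48°  [△ZUW]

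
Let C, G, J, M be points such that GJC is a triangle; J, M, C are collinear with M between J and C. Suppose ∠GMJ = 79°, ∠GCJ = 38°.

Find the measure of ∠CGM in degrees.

1. ∠CMG = 101°  [linear pair at M on JC]
2. ∠GCM = 38°  [M on ray CJ]
3. ∠CGM = 41°  [△GMC]

∠CGM = 41°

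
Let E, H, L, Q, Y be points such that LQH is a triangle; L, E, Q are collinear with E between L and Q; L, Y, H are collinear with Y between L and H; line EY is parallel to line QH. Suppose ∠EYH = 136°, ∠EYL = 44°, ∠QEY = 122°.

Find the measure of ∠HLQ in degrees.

1. ∠LEY = 58°  [linear pair at E on LQ]
2. ∠ELY = 78°  [△LEY]
3. ∠HLQ = 78°  [E on LQ, Y on LH]

∠HLQ = 78°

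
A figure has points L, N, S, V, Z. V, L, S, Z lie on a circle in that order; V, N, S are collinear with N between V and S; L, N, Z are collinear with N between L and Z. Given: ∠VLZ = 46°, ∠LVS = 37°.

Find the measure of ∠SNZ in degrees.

1. ∠VSZ = 46°  [same arc VZ]
2. ∠LZS = 37°  [same arc LS]
3. ∠SNZ = 97°  [△SNZ]

∠SNZ = 97°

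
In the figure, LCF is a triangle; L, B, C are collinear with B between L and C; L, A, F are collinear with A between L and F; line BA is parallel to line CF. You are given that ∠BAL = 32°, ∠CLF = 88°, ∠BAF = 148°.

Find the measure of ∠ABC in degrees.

∠ABC = 120°

1. ∠CFL = 32°  [BA∥CF, corresponding at A]
2. ∠FCL = 60°  [△LCF]
3. ∠ABL = 60°  [BA∥CF, corresponding at B]
4. ∠ABC = 120°  [linear pair at B on LC]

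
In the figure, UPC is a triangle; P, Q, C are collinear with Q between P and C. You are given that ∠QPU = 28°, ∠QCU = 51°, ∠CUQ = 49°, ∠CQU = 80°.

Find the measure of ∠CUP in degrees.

1. ∠CPU = 28°  [Q on ray PC]
2. ∠PCU = 51°  [Q on ray CP]
3. ∠CUP = 101°  [△UPC]

∠CUP = 101°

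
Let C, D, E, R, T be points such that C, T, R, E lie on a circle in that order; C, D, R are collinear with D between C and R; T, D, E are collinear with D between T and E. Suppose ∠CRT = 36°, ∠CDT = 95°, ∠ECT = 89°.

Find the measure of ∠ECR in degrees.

∠ECR = 59°

1. ∠CET = 36°  [same arc CT]
2. ∠EDR = 95°  [vertical angles at D]
3. ∠CDE = 85°  [linear pair at D on CR]
4. ∠ECR = 59°  [△CDE]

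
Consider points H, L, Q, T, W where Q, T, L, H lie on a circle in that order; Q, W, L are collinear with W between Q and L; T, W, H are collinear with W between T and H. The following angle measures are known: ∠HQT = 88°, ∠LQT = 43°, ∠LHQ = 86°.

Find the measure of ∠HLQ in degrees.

∠HLQ = 49°

1. ∠HLT = 92°  [cyclic QTLH, opposite ∠Q+∠L]
2. ∠LHT = 43°  [same arc TL]
3. ∠HTL = 45°  [△TLH]
4. ∠HQL = 45°  [same arc LH]
5. ∠HLQ = 49°  [△QLH]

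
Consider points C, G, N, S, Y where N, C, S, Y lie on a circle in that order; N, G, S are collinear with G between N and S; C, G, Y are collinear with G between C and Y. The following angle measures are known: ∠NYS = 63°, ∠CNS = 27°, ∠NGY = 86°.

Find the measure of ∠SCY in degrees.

∠SCY = 58°

1. ∠NCS = 117°  [cyclic NCSY, opposite ∠C+∠Y]
2. ∠CSN = 36°  [△NCS]
3. ∠CGS = 86°  [vertical angles at G]
4. ∠SCY = 58°  [△CGS]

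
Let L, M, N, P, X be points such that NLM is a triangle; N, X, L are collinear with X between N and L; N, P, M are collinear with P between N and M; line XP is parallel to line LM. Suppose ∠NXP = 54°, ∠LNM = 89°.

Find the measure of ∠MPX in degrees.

∠MPX = 143°

1. ∠MLN = 54°  [XP∥LM, corresponding at X]
2. ∠LMN = 37°  [△NLM]
3. ∠NPX = 37°  [XP∥LM, corresponding at P]
4. ∠MPX = 143°  [linear pair at P on NM]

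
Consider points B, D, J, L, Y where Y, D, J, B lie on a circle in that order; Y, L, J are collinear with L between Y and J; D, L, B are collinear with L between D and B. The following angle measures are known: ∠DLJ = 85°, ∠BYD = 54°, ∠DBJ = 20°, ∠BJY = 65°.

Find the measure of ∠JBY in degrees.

1. ∠BJD = 126°  [cyclic YDJB, opposite ∠Y+∠J]
2. ∠BDJ = 34°  [△DJB]
3. ∠BYJ = 34°  [same arc JB]
4. ∠JBY = 81°  [△YJB]

∠JBY = 81°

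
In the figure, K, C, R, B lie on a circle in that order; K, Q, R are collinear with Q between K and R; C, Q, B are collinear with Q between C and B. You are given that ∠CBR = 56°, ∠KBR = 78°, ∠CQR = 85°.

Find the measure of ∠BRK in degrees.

1. ∠CKR = 56°  [same arc CR]
2. ∠CQK = 95°  [linear pair at Q on KR]
3. ∠BCK = 29°  [△KQC]
4. ∠BRK = 29°  [same arc KB]

∠BRK = 29°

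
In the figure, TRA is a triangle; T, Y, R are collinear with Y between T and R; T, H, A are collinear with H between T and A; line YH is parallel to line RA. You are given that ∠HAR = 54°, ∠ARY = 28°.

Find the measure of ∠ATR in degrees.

∠ATR = 98°

1. ∠RAT = 54°  [H on ray AT]
2. ∠ART = 28°  [Y on ray RT]
3. ∠ATR = 98°  [△TRA]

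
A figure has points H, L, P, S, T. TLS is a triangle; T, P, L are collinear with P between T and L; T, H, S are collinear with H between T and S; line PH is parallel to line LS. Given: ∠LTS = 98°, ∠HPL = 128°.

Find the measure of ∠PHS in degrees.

1. ∠HTP = 98°  [P on TL, H on TS]
2. ∠HPT = 52°  [linear pair at P on TL]
3. ∠PHT = 30°  [△TPH]
4. ∠PHS = 150°  [linear pair at H on TS]

∠PHS = 150°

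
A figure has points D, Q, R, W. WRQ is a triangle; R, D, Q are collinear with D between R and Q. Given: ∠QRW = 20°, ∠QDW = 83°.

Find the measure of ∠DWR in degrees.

∠DWR = 63°

1. ∠DRW = 20°  [D on ray RQ]
2. ∠RDW = 97°  [linear pair at D on RQ]
3. ∠DWR = 63°  [△WRD]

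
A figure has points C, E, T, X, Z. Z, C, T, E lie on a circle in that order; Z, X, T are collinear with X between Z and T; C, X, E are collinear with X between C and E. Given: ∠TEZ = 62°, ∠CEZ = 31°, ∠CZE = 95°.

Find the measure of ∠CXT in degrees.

1. ∠TCZ = 118°  [cyclic ZCTE, opposite ∠C+∠E]
2. ∠CTZ = 31°  [same arc ZC]
3. ∠ECZ = 54°  [△ZCE]
4. ∠CZT = 31°  [△ZCT]
5. ∠CXZ = 95°  [△ZXC]
6. ∠CXT = 85°  [linear pair at X on ZT]

∠CXT = 85°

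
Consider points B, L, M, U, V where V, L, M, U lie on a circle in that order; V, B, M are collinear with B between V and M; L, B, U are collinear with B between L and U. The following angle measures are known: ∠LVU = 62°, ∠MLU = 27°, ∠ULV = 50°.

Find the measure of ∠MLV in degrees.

∠MLV = 77°

1. ∠LMU = 118°  [cyclic VLMU, opposite ∠V+∠M]
2. ∠LUV = 68°  [△VLU]
3. ∠LUM = 35°  [△LMU]
4. ∠LMV = 68°  [same arc VL]
5. ∠LVM = 35°  [same arc LM]
6. ∠MLV = 77°  [△VLM]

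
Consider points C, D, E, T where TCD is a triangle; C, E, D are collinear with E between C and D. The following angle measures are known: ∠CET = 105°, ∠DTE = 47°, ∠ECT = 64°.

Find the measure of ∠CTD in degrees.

∠CTD = 58°

1. ∠DET = 75°  [linear pair at E on CD]
2. ∠EDT = 58°  [△TED]
3. ∠DCT = 64°  [E on ray CD]
4. ∠CDT = 58°  [E on ray DC]
5. ∠CTD = 58°  [△TCD]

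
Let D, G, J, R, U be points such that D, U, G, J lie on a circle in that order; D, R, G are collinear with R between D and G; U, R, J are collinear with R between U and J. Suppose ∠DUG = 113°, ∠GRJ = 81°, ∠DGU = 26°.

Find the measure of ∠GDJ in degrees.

1. ∠DRJ = 99°  [linear pair at R on DG]
2. ∠DJU = 26°  [same arc DU]
3. ∠GDJ = 55°  [△DRJ]

∠GDJ = 55°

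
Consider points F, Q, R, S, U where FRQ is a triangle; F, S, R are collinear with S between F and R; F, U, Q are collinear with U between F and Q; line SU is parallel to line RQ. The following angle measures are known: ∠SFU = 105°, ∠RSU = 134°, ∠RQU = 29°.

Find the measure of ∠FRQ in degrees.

1. ∠QFR = 105°  [S on FR, U on FQ]
2. ∠FQR = 29°  [U on ray QF]
3. ∠FRQ = 46°  [△FRQ]

∠FRQ = 46°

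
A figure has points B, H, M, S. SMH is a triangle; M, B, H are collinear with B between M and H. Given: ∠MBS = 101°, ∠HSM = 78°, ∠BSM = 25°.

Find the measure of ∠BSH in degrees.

∠BSH = 53°

1. ∠BMS = 54°  [△SMB]
2. ∠HBS = 79°  [linear pair at B on MH]
3. ∠HMS = 54°  [B on ray MH]
4. ∠MHS = 48°  [△SMH]
5. ∠BHS = 48°  [B on ray HM]
6. ∠BSH = 53°  [△SBH]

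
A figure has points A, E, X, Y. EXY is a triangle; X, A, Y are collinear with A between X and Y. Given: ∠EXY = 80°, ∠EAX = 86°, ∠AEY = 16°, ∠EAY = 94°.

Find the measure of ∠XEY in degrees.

1. ∠AYE = 70°  [△EAY]
2. ∠EYX = 70°  [A on ray YX]
3. ∠XEY = 30°  [△EXY]

∠XEY = 30°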